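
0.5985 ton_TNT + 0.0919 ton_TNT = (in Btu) 2.738e+06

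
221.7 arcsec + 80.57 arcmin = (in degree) 1.404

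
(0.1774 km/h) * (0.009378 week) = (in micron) 2.795e+08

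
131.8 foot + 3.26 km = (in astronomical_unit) 2.206e-08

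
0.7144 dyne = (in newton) 7.144e-06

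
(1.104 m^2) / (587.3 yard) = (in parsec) 6.662e-20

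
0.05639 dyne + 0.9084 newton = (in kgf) 0.09263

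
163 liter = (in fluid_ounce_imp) 5737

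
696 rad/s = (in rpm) 6646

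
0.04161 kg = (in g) 41.61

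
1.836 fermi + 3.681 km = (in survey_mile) 2.287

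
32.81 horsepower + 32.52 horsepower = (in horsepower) 65.33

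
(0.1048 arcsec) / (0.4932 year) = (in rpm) 3.119e-13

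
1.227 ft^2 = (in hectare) 1.14e-05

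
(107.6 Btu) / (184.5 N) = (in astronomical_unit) 4.113e-09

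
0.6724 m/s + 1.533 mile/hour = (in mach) 0.003987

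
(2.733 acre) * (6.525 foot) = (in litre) 2.2e+07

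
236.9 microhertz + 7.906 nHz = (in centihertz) 0.02369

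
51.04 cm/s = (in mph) 1.142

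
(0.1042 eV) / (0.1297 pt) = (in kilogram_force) 3.721e-17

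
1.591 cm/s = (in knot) 0.03093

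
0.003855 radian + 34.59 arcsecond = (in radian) 0.004023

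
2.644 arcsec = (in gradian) 0.000816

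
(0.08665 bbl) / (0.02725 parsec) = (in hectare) 1.638e-21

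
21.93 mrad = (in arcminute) 75.39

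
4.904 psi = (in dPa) 3.381e+05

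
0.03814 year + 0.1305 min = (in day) 13.92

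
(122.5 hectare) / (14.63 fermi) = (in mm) 8.373e+22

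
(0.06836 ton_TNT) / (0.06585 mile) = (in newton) 2.699e+06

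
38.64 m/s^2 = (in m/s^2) 38.64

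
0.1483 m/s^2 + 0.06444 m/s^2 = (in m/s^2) 0.2127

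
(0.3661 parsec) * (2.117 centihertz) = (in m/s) 2.392e+14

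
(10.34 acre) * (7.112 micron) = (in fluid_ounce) 1.006e+04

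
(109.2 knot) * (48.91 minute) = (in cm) 1.649e+07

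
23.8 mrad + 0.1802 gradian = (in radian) 0.02663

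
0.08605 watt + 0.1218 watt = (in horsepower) 0.0002787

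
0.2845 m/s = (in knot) 0.553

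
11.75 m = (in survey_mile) 0.007301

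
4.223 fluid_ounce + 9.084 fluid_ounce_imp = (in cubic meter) 0.000383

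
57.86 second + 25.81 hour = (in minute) 1550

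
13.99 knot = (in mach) 0.02114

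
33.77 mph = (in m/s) 15.1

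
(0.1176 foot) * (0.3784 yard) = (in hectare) 1.24e-06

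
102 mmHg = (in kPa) 13.6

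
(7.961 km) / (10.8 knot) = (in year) 4.544e-05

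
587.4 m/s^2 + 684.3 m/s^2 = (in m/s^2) 1272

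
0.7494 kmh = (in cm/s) 20.82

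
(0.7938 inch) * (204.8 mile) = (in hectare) 0.6645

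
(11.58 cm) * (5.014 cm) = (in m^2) 0.005806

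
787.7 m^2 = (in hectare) 0.07877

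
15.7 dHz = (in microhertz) 1.57e+06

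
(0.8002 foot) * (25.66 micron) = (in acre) 1.547e-09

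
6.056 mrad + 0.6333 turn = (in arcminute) 1.37e+04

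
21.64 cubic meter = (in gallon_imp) 4760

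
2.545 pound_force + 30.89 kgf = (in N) 314.2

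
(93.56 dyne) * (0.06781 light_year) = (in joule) 6.002e+11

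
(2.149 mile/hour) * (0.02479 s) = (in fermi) 2.382e+13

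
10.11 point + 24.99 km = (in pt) 7.084e+07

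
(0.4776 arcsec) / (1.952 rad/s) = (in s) 1.186e-06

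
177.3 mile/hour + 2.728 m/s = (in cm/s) 8199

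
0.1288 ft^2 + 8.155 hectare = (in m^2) 8.155e+04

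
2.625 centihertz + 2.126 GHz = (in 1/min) 1.276e+11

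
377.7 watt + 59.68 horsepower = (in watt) 4.488e+04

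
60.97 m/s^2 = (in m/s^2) 60.97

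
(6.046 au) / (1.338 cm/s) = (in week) 1.118e+08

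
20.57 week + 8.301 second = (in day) 144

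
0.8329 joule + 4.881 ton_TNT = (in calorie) 4.881e+09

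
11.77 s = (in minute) 0.1962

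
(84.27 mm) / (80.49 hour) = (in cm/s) 2.908e-05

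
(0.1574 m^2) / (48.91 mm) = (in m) 3.218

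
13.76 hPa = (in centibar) 1.376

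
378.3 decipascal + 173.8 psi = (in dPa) 1.198e+07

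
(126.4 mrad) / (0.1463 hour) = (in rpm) 0.002292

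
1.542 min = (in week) 0.000153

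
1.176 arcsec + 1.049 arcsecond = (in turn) 1.717e-06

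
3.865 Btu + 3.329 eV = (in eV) 2.545e+22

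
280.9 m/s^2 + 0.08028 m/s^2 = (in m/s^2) 281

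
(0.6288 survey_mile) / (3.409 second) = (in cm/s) 2.968e+04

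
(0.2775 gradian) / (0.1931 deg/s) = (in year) 4.101e-08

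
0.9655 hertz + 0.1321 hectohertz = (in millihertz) 1.418e+04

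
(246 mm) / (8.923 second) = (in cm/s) 2.757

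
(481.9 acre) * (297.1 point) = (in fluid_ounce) 6.912e+09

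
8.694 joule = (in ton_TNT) 2.078e-09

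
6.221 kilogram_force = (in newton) 61.01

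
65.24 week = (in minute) 6.576e+05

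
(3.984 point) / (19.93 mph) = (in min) 2.629e-06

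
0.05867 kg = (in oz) 2.07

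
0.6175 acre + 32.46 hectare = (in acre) 80.83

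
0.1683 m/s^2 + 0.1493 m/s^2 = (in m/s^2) 0.3176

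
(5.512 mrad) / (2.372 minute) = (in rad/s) 3.873e-05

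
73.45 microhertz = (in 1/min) 0.004407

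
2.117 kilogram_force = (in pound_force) 4.667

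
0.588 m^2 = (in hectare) 5.88e-05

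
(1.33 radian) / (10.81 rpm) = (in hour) 0.0003264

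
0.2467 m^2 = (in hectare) 2.467e-05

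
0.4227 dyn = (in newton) 4.227e-06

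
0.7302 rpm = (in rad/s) 0.07647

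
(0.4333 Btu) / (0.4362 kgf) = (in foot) 350.6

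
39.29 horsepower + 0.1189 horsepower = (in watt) 2.939e+04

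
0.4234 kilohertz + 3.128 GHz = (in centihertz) 3.128e+11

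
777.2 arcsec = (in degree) 0.2159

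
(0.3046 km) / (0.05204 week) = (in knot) 0.01881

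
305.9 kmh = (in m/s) 84.97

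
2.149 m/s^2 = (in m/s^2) 2.149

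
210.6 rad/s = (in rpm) 2011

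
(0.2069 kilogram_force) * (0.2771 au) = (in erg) 8.411e+17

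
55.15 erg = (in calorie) 1.318e-06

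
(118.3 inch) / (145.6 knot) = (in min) 0.0006686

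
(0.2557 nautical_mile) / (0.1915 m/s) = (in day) 0.02862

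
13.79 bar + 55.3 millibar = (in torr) 1.038e+04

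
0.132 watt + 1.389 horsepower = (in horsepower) 1.389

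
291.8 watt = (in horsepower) 0.3913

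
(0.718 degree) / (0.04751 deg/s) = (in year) 4.792e-07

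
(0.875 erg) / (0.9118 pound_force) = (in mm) 2.157e-05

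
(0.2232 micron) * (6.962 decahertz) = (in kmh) 5.594e-05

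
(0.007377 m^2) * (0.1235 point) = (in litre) 0.0003214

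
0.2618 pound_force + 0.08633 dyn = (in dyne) 1.165e+05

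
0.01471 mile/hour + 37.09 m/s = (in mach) 0.1089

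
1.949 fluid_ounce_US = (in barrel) 0.0003625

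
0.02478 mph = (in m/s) 0.01108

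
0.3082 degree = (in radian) 0.005379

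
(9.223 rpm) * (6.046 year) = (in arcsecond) 3.798e+13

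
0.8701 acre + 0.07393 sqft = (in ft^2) 3.79e+04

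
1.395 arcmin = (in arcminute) 1.395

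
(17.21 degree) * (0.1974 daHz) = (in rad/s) 0.5929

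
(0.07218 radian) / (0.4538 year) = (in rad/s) 5.044e-09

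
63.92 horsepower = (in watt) 4.767e+04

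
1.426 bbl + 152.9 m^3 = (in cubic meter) 153.1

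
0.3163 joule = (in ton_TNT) 7.56e-11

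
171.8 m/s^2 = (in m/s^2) 171.8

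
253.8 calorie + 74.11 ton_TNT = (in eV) 1.935e+30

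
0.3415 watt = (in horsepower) 0.000458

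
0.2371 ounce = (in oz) 0.2371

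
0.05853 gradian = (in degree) 0.05268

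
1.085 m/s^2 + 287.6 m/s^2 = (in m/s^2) 288.7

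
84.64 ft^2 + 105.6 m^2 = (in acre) 0.02804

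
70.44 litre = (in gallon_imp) 15.49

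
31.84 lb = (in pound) 31.84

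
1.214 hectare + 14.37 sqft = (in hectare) 1.214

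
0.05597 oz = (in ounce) 0.05597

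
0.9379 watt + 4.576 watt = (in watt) 5.514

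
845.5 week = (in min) 8.523e+06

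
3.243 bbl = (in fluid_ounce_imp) 1.815e+04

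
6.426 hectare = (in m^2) 6.426e+04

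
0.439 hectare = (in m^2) 4390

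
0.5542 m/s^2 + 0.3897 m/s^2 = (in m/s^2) 0.9439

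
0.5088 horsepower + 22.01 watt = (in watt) 401.4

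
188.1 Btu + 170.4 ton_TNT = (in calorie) 1.704e+11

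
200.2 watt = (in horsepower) 0.2685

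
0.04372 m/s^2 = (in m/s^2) 0.04372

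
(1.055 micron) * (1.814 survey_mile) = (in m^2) 0.00308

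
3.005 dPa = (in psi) 4.358e-05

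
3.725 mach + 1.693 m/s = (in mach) 3.73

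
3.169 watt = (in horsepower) 0.00425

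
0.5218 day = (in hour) 12.52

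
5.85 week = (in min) 5.897e+04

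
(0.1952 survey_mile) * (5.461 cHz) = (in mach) 0.05038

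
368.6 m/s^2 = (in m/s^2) 368.6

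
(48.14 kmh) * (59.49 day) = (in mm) 6.873e+10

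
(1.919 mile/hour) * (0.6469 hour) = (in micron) 1.998e+09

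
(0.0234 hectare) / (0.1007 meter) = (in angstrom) 2.324e+13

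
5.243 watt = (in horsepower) 0.007031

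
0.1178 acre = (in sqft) 5131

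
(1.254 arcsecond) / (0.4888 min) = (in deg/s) 1.188e-05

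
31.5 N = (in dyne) 3.15e+06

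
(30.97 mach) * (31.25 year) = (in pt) 2.946e+16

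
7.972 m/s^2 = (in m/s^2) 7.972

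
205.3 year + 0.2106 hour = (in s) 6.474e+09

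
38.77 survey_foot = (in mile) 0.007343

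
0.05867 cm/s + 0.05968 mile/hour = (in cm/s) 2.727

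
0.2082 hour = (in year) 2.377e-05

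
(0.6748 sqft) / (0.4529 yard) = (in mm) 151.4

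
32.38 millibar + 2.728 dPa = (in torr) 24.29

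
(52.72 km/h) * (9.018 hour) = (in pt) 1.348e+09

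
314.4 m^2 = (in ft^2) 3384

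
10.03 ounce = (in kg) 0.2843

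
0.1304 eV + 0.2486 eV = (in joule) 6.072e-20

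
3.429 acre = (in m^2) 1.388e+04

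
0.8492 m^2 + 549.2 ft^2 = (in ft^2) 558.3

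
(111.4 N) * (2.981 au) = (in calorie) 1.187e+13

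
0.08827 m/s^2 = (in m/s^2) 0.08827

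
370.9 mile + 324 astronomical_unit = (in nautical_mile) 2.617e+10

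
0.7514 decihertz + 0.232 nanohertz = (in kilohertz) 7.514e-05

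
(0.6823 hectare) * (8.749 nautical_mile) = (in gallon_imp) 2.432e+10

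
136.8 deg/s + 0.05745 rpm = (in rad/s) 2.394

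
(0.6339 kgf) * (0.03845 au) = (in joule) 3.576e+10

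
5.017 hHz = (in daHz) 50.17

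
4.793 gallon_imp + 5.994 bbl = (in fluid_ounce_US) 3.296e+04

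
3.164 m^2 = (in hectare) 0.0003164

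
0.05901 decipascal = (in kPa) 5.901e-06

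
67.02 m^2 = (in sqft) 721.4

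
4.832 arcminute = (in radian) 0.001406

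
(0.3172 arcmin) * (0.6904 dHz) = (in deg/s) 0.000365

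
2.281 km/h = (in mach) 0.001861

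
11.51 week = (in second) 6.961e+06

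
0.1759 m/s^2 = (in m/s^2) 0.1759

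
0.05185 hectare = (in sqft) 5581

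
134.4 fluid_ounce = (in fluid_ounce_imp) 139.9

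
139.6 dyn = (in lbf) 0.0003138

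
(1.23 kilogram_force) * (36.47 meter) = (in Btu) 0.417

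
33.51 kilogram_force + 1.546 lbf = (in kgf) 34.21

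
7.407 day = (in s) 6.4e+05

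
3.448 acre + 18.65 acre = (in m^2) 8.943e+04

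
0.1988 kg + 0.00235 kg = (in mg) 2.012e+05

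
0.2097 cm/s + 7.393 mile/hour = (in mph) 7.398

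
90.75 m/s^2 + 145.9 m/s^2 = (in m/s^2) 236.7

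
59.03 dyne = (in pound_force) 0.0001327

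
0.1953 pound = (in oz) 3.125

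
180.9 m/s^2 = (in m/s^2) 180.9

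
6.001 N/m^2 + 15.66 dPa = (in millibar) 0.07567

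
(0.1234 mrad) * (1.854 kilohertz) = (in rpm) 2.185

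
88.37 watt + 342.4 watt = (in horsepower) 0.5777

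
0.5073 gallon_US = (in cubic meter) 0.00192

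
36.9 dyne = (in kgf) 3.763e-05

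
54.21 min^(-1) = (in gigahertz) 9.035e-10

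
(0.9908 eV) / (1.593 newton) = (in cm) 9.965e-18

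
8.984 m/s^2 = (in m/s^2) 8.984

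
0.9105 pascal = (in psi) 0.0001321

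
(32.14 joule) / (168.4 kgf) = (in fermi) 1.946e+13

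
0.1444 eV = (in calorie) 5.53e-21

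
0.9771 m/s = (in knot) 1.899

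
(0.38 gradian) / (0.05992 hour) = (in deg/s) 0.001585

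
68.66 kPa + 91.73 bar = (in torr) 6.932e+04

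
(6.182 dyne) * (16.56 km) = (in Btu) 0.0009703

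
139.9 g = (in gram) 139.9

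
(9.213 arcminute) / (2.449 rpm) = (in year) 3.314e-10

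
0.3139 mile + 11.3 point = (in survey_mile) 0.3139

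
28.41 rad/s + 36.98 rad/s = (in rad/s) 65.39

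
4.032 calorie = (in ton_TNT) 4.032e-09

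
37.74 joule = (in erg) 3.774e+08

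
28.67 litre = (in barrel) 0.1803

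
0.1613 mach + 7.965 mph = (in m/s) 58.48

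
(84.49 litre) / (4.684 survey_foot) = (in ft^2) 0.637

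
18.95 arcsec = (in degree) 0.005264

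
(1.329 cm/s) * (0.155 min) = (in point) 350.4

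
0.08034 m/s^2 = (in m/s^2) 0.08034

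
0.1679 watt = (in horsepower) 0.0002252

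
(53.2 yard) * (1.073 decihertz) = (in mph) 11.68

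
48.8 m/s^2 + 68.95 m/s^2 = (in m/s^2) 117.8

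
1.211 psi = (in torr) 62.63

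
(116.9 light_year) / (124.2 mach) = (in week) 4.324e+07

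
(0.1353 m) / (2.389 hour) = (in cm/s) 0.001573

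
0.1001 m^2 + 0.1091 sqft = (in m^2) 0.1102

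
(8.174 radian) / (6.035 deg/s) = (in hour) 0.02156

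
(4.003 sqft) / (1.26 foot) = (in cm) 96.83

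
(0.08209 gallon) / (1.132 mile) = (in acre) 4.215e-11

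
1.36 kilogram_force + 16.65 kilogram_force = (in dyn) 1.766e+07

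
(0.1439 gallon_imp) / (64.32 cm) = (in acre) 2.513e-07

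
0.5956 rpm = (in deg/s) 3.574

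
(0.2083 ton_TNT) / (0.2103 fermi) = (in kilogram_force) 4.226e+23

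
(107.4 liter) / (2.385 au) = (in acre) 7.438e-17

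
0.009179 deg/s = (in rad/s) 0.0001602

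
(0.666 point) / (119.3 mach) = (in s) 5.784e-09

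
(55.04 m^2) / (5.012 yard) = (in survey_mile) 0.007462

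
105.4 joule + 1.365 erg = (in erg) 1.054e+09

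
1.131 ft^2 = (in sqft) 1.131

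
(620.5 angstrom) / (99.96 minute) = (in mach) 3.038e-14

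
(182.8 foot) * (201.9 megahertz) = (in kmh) 4.05e+10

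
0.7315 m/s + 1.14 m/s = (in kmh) 6.737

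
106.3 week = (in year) 2.039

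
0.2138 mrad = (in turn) 3.403e-05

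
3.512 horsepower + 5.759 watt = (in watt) 2625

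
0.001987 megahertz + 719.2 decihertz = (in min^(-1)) 1.235e+05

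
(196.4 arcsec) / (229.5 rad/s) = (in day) 4.802e-11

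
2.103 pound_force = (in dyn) 9.355e+05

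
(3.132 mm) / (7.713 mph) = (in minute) 1.514e-05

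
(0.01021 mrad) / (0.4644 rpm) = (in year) 6.657e-12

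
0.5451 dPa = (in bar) 5.451e-07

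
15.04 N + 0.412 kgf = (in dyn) 1.908e+06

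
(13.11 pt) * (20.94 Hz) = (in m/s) 0.09685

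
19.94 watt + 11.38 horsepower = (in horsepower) 11.41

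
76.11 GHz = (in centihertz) 7.611e+12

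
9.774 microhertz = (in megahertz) 9.774e-12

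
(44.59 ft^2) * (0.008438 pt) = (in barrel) 7.756e-05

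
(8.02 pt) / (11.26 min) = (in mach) 1.23e-08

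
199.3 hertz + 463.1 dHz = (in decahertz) 24.56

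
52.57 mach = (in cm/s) 1.79e+06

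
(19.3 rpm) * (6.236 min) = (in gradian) 4.814e+04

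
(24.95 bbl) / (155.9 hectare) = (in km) 2.544e-09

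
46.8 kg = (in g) 4.68e+04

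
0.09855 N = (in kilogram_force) 0.01005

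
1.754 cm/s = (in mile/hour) 0.03924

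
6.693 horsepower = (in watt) 4991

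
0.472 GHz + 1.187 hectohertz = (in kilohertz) 4.72e+05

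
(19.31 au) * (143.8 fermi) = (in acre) 0.0001026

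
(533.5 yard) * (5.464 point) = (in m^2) 0.9403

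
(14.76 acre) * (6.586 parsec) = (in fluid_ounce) 4.105e+26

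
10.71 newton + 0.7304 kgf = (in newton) 17.87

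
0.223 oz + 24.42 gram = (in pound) 0.06777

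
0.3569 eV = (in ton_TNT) 1.367e-29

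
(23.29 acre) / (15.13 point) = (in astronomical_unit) 0.000118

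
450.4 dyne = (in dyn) 450.4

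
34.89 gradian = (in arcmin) 1884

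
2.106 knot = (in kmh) 3.9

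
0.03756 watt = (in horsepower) 5.037e-05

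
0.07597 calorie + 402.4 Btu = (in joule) 4.246e+05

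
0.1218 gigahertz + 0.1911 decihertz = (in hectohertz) 1.218e+06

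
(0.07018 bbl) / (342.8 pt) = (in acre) 2.28e-05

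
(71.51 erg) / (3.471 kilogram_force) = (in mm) 0.0002101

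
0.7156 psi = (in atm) 0.04869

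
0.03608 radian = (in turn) 0.005742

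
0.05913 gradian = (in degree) 0.05322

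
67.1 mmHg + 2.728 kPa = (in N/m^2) 1.167e+04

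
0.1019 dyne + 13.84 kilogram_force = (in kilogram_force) 13.84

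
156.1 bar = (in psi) 2264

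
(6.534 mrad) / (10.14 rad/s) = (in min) 1.074e-05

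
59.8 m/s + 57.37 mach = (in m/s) 1.959e+04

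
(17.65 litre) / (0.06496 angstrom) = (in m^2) 2.717e+09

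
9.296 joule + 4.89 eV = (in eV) 5.802e+19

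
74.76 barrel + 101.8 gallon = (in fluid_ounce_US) 4.149e+05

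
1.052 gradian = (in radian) 0.01652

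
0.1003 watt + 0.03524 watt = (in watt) 0.1355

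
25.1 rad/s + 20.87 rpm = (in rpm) 260.6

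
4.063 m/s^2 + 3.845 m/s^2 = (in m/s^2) 7.908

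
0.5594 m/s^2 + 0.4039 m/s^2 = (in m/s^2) 0.9633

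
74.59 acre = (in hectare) 30.19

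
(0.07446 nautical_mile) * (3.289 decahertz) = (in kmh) 1.633e+04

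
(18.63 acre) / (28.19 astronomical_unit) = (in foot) 5.865e-08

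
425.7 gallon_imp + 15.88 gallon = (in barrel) 12.55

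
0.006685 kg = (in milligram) 6685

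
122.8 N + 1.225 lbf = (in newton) 128.2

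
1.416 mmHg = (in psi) 0.02738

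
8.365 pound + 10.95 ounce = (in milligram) 4.105e+06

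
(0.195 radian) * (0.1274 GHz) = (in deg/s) 1.423e+09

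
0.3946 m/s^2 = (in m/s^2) 0.3946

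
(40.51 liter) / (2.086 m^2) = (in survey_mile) 1.207e-05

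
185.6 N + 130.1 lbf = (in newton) 764.3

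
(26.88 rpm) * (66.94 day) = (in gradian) 1.036e+09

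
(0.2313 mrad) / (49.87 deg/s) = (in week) 4.394e-10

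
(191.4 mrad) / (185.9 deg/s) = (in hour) 1.639e-05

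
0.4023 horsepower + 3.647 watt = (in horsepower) 0.4072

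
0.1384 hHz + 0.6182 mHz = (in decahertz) 1.384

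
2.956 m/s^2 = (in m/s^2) 2.956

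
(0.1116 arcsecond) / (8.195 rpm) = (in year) 1.999e-14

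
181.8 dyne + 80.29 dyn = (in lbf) 0.0005892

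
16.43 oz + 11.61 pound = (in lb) 12.64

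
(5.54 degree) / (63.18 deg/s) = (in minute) 0.001461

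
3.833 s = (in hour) 0.001065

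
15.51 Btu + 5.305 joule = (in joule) 1.637e+04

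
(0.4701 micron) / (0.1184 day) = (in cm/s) 4.595e-09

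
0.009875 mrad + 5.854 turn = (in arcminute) 1.264e+05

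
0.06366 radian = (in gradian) 4.053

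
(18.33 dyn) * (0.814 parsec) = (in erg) 4.604e+19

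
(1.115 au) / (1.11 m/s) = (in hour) 4.174e+07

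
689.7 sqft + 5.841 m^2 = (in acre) 0.01728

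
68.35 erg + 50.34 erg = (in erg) 118.7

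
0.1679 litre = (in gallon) 0.04435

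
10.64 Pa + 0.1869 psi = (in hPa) 12.99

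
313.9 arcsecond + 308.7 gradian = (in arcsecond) 1.001e+06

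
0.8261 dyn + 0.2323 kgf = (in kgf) 0.2323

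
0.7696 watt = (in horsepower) 0.001032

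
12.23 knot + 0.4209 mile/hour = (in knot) 12.6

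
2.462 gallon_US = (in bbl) 0.05862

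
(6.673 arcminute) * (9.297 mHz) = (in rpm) 0.0001723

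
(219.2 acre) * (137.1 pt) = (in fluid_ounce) 1.451e+09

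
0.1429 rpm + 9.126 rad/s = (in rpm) 87.29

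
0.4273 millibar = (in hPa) 0.4273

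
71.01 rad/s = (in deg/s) 4069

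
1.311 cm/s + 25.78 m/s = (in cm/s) 2579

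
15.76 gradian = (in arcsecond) 5.106e+04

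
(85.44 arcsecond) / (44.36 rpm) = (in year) 2.828e-12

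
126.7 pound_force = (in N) 563.6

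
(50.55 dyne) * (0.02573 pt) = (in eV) 2.864e+10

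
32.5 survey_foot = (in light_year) 1.047e-15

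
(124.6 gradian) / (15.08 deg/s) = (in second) 7.436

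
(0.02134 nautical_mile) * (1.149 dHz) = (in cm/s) 454.1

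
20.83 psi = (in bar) 1.436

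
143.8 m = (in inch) 5661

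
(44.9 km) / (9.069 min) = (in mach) 0.2423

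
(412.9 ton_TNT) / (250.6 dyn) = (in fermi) 6.894e+29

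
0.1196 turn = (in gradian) 47.84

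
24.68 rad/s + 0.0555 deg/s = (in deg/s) 1414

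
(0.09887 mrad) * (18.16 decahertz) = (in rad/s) 0.01795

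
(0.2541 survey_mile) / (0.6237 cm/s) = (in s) 6.557e+04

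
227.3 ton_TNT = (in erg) 9.51e+18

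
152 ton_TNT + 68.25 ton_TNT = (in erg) 9.215e+18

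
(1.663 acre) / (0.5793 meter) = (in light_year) 1.228e-12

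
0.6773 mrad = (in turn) 0.0001078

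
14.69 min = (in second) 881.4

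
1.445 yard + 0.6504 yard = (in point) 5431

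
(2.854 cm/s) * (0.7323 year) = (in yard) 7.208e+05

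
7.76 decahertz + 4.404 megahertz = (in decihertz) 4.404e+07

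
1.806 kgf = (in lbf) 3.982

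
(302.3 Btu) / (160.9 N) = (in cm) 1.982e+05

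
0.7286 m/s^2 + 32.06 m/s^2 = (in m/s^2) 32.79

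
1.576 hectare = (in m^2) 1.576e+04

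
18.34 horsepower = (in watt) 1.368e+04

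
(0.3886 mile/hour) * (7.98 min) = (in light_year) 8.792e-15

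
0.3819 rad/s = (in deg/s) 21.88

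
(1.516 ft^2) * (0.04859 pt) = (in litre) 0.002414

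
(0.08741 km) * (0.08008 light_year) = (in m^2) 6.622e+16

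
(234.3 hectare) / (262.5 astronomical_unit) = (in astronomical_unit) 3.988e-19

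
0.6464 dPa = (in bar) 6.464e-07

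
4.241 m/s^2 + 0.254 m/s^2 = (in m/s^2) 4.495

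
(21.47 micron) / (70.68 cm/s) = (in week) 5.023e-11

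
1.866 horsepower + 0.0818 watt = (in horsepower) 1.866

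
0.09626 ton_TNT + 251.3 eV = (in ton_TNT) 0.09626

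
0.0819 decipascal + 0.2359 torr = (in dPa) 314.6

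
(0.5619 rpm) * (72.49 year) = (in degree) 7.707e+09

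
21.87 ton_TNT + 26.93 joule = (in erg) 9.15e+17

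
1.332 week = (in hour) 223.8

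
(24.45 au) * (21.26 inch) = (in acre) 4.881e+08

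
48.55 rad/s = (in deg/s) 2782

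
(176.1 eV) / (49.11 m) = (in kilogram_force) 5.858e-20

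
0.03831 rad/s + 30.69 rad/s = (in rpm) 293.4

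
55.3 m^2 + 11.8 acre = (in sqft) 5.146e+05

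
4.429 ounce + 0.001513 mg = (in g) 125.6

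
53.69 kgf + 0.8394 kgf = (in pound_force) 120.2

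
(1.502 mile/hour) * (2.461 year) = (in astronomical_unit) 0.0003483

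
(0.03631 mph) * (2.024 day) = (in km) 2.839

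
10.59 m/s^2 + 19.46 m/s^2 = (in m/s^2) 30.05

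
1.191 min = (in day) 0.0008271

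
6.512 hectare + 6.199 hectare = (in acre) 31.41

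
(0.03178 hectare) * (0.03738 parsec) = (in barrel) 2.306e+18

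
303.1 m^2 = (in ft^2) 3263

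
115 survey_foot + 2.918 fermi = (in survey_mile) 0.02178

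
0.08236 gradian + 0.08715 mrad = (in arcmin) 4.747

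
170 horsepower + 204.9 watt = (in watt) 1.27e+05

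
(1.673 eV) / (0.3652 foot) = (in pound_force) 5.413e-19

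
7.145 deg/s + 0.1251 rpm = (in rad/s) 0.1378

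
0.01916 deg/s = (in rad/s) 0.0003344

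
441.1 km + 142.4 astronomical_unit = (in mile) 1.324e+10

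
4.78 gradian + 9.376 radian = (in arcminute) 3.249e+04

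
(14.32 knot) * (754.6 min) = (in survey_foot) 1.094e+06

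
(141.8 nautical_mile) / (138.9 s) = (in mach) 5.553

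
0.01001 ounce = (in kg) 0.0002838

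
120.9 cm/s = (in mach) 0.003551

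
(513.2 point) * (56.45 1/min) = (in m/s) 0.1703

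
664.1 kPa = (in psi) 96.32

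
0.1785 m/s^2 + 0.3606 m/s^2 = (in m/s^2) 0.5391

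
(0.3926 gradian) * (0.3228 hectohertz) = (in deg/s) 11.41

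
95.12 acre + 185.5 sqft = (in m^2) 3.85e+05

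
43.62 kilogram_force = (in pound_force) 96.17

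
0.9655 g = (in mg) 965.5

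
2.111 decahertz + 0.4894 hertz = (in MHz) 2.16e-05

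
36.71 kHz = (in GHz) 3.671e-05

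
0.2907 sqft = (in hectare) 2.701e-06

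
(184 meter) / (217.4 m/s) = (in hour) 0.0002351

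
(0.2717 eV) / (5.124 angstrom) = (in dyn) 8.496e-06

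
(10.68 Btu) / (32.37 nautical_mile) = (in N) 0.188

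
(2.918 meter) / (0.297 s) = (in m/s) 9.825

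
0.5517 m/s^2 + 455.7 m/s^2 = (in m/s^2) 456.3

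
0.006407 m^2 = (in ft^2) 0.06896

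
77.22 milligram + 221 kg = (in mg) 2.21e+08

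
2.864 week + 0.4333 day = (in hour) 491.6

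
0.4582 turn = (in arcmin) 9897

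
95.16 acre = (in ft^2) 4.145e+06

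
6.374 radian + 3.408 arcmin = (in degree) 365.3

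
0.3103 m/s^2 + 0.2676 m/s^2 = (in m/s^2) 0.5779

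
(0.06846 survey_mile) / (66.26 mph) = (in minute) 0.06199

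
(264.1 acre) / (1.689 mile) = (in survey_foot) 1290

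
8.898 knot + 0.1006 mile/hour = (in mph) 10.34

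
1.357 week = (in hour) 228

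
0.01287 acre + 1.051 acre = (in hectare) 0.4305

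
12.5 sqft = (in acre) 0.000287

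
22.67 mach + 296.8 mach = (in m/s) 1.088e+05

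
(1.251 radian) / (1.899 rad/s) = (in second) 0.6588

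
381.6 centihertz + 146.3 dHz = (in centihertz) 1845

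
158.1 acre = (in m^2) 6.398e+05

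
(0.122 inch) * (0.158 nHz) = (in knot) 9.517e-13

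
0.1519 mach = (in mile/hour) 115.7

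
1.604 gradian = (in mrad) 25.2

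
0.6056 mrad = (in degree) 0.0347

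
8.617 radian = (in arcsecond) 1.777e+06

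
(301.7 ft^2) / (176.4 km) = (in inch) 0.006256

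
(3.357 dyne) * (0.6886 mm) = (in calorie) 5.525e-09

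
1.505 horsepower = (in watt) 1122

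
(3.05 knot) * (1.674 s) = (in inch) 103.4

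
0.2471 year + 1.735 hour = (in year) 0.2473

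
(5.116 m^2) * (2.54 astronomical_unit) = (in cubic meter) 1.944e+12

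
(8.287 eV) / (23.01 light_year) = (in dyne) 6.099e-31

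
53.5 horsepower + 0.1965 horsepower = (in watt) 4.004e+04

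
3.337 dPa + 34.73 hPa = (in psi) 0.5038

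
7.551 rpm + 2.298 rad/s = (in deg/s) 177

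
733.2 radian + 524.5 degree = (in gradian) 4.726e+04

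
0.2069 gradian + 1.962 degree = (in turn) 0.005967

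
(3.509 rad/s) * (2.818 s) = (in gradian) 629.5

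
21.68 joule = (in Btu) 0.02055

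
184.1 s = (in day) 0.002131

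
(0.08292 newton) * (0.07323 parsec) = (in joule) 1.874e+14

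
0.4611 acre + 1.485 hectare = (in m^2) 1.672e+04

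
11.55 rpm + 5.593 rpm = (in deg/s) 102.9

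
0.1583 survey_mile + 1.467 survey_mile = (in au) 1.748e-08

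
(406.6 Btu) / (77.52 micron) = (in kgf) 5.643e+08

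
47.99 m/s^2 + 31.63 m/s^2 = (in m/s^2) 79.62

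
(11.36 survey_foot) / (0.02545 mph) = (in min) 5.072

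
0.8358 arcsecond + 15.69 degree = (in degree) 15.69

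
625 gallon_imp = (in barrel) 17.87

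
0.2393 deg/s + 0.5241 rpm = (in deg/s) 3.384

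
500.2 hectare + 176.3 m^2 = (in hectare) 500.2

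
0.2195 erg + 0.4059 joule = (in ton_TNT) 9.701e-11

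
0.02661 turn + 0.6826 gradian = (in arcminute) 611.6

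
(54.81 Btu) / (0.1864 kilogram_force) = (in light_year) 3.344e-12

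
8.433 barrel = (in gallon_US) 354.2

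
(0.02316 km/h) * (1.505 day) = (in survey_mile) 0.5198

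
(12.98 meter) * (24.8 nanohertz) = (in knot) 6.257e-07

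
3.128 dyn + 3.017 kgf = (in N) 29.59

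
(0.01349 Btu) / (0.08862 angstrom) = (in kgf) 1.638e+11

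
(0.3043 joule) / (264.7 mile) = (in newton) 7.143e-07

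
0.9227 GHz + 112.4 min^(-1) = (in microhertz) 9.227e+14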